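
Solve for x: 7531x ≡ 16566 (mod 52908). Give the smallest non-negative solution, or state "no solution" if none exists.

First find gcd(7531, 52908):
52908 = 7·7531 + 191
7531 = 39·191 + 82
191 = 2·82 + 27
82 = 3·27 + 1
27 = 27·1 + 0
gcd = 1, so a unique solution mod 52908 exists.
Back-substitute for the Bézout coefficients:
1 = 82 − 3·27
1 = −3·191 + 7·82
1 = 7·7531 − 276·191
1 = −276·52908 + 1939·7531
So 7531·(1939) ≡ 1 (mod 52908), giving 7531⁻¹ ≡ 1939.
x ≡ 7531⁻¹·16566 ≡ 1939·16566 ≡ 6318 (mod 52908).

6318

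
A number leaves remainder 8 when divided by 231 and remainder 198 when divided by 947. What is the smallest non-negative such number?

Write x = 8 + 231·k. Then 231·k ≡ 198 − 8 ≡ 190 (mod 947).
Need 231⁻¹ mod 947. Extended Euclid on (947, 231):
947 = 4·231 + 23
231 = 10·23 + 1
23 = 23·1 + 0
Back-substitute:
1 = 231 − 10·23
1 = −10·947 + 41·231
231⁻¹ ≡ 41 (mod 947), so k ≡ 41·190 ≡ 214 (mod 947).
x = 8 + 231·214 = 49442.

49442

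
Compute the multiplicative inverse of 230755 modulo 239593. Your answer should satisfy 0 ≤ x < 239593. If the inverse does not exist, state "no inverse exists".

76313

gcd(239593, 230755) by repeated division:
239593 = 1×230755 + 8838
230755 = 26×8838 + 967
8838 = 9×967 + 135
967 = 7×135 + 22
135 = 6×22 + 3
22 = 7×3 + 1
3 = 3×1 + 0
The gcd is 1. Working backward:
1 = 22 − 7·3
1 = −7·135 + 43·22
1 = 43·967 − 308·135
1 = −308·8838 + 2815·967
1 = 2815·230755 − 73498·8838
1 = −73498·239593 + 76313·230755
So 230755·76313 ≡ 1 (mod 239593).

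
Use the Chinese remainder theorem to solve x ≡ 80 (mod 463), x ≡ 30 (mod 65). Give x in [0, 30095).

4710

Write x = 80 + 463·k. Then 463·k ≡ 30 − 80 ≡ 15 (mod 65).
Need 463⁻¹ mod 65. Extended Euclid on (65, 8):
65 = 8×8 + 1
8 = 8×1 + 0
Back-substitute:
1 = 65 − 8·8
463⁻¹ ≡ 57 (mod 65), so k ≡ 57·15 ≡ 10 (mod 65).
x = 80 + 463·10 = 4710.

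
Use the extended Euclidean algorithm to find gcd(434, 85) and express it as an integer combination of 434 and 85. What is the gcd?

1

Euclidean algorithm:
434 = 5×85 + 9
85 = 9×9 + 4
9 = 2×4 + 1
4 = 4×1 + 0
gcd(434, 85) = 1.
Working backward:
1 = 9 − 2·4
1 = −2·85 + 19·9
1 = 19·434 − 97·85
So 1 = (19)·434 + (-97)·85.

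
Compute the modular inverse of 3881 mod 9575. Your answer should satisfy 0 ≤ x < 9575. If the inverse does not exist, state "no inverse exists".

6496

Run Euclid on (9575, 3881):
9575 = 2·3881 + 1813
3881 = 2·1813 + 255
1813 = 7·255 + 28
255 = 9·28 + 3
28 = 9·3 + 1
3 = 3·1 + 0
The gcd is 1. Working backward:
1 = 28 − 9·3
1 = −9·255 + 82·28
1 = 82·1813 − 583·255
1 = −583·3881 + 1248·1813
1 = 1248·9575 − 3079·3881
Thus 3881·(-3079) ≡ 1 (mod 9575); reducing, -3079 mod 9575 = 6496.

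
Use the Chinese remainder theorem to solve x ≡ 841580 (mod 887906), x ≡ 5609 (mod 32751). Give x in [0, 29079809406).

3466338698

Write x = 841580 + 887906·k. Then 887906·k ≡ 5609 − 841580 ≡ 15555 (mod 32751).
Need 887906⁻¹ mod 32751. Extended Euclid on (32751, 3629):
32751 = 9·3629 + 90
3629 = 40·90 + 29
90 = 3·29 + 3
29 = 9·3 + 2
3 = 1·2 + 1
2 = 2·1 + 0
Back-substitute:
1 = 3 − 2
1 = −29 + 10·3
1 = 10·90 − 31·29
1 = −31·3629 + 1250·90
1 = 1250·32751 − 11281·3629
887906⁻¹ ≡ 21470 (mod 32751), so k ≡ 21470·15555 ≡ 3903 (mod 32751).
x = 841580 + 887906·3903 = 3466338698.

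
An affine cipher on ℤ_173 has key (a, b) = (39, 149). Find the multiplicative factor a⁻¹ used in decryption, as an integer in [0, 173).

Extended Euclidean algorithm:
173 = 4×39 + 17
39 = 2×17 + 5
17 = 3×5 + 2
5 = 2×2 + 1
2 = 2×1 + 0
gcd = 1, so the inverse exists. Back-substitute:
1 = 5 − 2·2
1 = −2·17 + 7·5
1 = 7·39 − 16·17
1 = −16·173 + 71·39
So 39·71 ≡ 1 (mod 173).

71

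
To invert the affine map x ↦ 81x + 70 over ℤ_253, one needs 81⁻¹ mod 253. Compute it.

25

Apply the Euclidean algorithm to 253 and 81:
253 = 3×81 + 10
81 = 8×10 + 1
10 = 10×1 + 0
The gcd is 1. Working backward:
1 = 81 − 8·10
1 = −8·253 + 25·81
So 81·25 ≡ 1 (mod 253).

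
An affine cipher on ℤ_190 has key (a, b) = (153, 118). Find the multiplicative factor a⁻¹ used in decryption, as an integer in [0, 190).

77

Apply the Euclidean algorithm to 190 and 153:
190 = 1*153 + 37
153 = 4*37 + 5
37 = 7*5 + 2
5 = 2*2 + 1
2 = 2*1 + 0
gcd = 1, so the inverse exists. Back-substitute:
1 = 5 − 2·2
1 = −2·37 + 15·5
1 = 15·153 − 62·37
1 = −62·190 + 77·153
So 153·77 ≡ 1 (mod 190).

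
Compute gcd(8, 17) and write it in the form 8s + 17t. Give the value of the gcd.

Apply Euclid's algorithm to 17 and 8:
17 = 2×8 + 1
8 = 8×1 + 0
gcd(8, 17) = 1.
Working backward:
1 = 17 − 2·8
So 1 = (1)·17 + (-2)·8.

1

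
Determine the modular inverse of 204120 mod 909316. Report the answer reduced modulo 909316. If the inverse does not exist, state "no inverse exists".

no inverse exists

Euclidean algorithm on 909316, 204120:
909316 = 4·204120 + 92836
204120 = 2·92836 + 18448
92836 = 5·18448 + 596
18448 = 30·596 + 568
596 = 1·568 + 28
568 = 20·28 + 8
28 = 3·8 + 4
8 = 2·4 + 0
Since gcd = 4 > 1, 204120 is not a unit mod 909316.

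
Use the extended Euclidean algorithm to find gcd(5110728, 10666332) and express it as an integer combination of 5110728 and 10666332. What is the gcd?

12

Euclidean algorithm:
10666332 = 2*5110728 + 444876
5110728 = 11*444876 + 217092
444876 = 2*217092 + 10692
217092 = 20*10692 + 3252
10692 = 3*3252 + 936
3252 = 3*936 + 444
936 = 2*444 + 48
444 = 9*48 + 12
48 = 4*12 + 0
gcd(5110728, 10666332) = 12.
Express as a combination:
12 = 444 − 9·48
12 = −9·936 + 19·444
12 = 19·3252 − 66·936
12 = −66·10692 + 217·3252
12 = 217·217092 − 4406·10692
12 = −4406·444876 + 9029·217092
12 = 9029·5110728 − 103725·444876
12 = −103725·10666332 + 216479·5110728
So 12 = (-103725)·10666332 + (216479)·5110728.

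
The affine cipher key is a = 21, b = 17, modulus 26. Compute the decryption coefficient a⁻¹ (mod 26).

5

gcd(26, 21) by repeated division:
26 = 1×21 + 5
21 = 4×5 + 1
5 = 5×1 + 0
The gcd is 1. Working backward:
1 = 21 − 4·5
1 = −4·26 + 5·21
So 21·5 ≡ 1 (mod 26).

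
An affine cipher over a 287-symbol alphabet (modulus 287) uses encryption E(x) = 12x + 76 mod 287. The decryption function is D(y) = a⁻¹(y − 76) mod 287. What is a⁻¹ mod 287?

24

gcd(287, 12) by repeated division:
287 = 23×12 + 11
12 = 1×11 + 1
11 = 11×1 + 0
gcd = 1, so the inverse exists. Back-substitute:
1 = 12 − 11
1 = −287 + 24·12
So 12·24 ≡ 1 (mod 287).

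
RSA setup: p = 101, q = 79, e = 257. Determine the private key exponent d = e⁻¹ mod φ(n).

φ(n) = (p−1)(q−1) = 100·78 = 7800.
Need d with 257·d ≡ 1 (mod 7800). Apply the extended Euclidean algorithm:
7800 = 30×257 + 90
257 = 2×90 + 77
90 = 1×77 + 13
77 = 5×13 + 12
13 = 1×12 + 1
12 = 12×1 + 0
Back-substitute:
1 = 13 − 12
1 = −77 + 6·13
1 = 6·90 − 7·77
1 = −7·257 + 20·90
1 = 20·7800 − 607·257
So 257·(-607) ≡ 1 (mod 7800), hence d ≡ -607 ≡ 7193 (mod 7800).

7193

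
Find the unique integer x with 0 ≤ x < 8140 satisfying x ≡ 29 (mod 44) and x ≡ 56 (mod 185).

7641

Write x = 29 + 44·k. Then 44·k ≡ 56 − 29 ≡ 27 (mod 185).
Need 44⁻¹ mod 185. Extended Euclid on (185, 44):
185 = 4*44 + 9
44 = 4*9 + 8
9 = 1*8 + 1
8 = 8*1 + 0
Back-substitute:
1 = 9 − 8
1 = −44 + 5·9
1 = 5·185 − 21·44
44⁻¹ ≡ 164 (mod 185), so k ≡ 164·27 ≡ 173 (mod 185).
x = 29 + 44·173 = 7641.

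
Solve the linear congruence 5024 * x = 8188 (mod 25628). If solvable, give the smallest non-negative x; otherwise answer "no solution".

323

First find gcd(5024, 25628):
25628 = 5·5024 + 508
5024 = 9·508 + 452
508 = 1·452 + 56
452 = 8·56 + 4
56 = 14·4 + 0
gcd = 4 and 4 | 8188, so solutions exist. Divide through by 4: 1256x ≡ 2047 (mod 6407).
Now find 1256⁻¹ mod 6407:
6407 = 5*1256 + 127
1256 = 9*127 + 113
127 = 1*113 + 14
113 = 8*14 + 1
14 = 14*1 + 0
Back-substitute:
1 = 113 − 8·14
1 = −8·127 + 9·113
1 = 9·1256 − 89·127
1 = −89·6407 + 454·1256
So 1256⁻¹ ≡ 454 (mod 6407).
Then x ≡ 454·2047 ≡ 323 (mod 6407); the smallest non-negative solution is x = 323.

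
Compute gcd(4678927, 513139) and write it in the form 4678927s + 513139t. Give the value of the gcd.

Euclidean algorithm:
4678927 = 9·513139 + 60676
513139 = 8·60676 + 27731
60676 = 2·27731 + 5214
27731 = 5·5214 + 1661
5214 = 3·1661 + 231
1661 = 7·231 + 44
231 = 5·44 + 11
44 = 4·11 + 0
gcd(4678927, 513139) = 11.
Working backward:
11 = 231 − 5·44
11 = −5·1661 + 36·231
11 = 36·5214 − 113·1661
11 = −113·27731 + 601·5214
11 = 601·60676 − 1315·27731
11 = −1315·513139 + 11121·60676
11 = 11121·4678927 − 101404·513139
So 11 = (11121)·4678927 + (-101404)·513139.

11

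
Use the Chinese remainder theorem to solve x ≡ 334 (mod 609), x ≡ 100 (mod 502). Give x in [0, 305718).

Write x = 334 + 609·k. Then 609·k ≡ 100 − 334 ≡ 268 (mod 502).
Need 609⁻¹ mod 502. Extended Euclid on (502, 107):
502 = 4×107 + 74
107 = 1×74 + 33
74 = 2×33 + 8
33 = 4×8 + 1
8 = 8×1 + 0
Back-substitute:
1 = 33 − 4·8
1 = −4·74 + 9·33
1 = 9·107 − 13·74
1 = −13·502 + 61·107
609⁻¹ ≡ 61 (mod 502), so k ≡ 61·268 ≡ 284 (mod 502).
x = 334 + 609·284 = 173290.

173290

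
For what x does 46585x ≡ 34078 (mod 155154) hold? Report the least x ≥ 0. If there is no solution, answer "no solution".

28870

First find gcd(46585, 155154):
155154 = 3·46585 + 15399
46585 = 3·15399 + 388
15399 = 39·388 + 267
388 = 1·267 + 121
267 = 2·121 + 25
121 = 4·25 + 21
25 = 1·21 + 4
21 = 5·4 + 1
4 = 4·1 + 0
gcd = 1, so a unique solution mod 155154 exists.
Back-substitute for the Bézout coefficients:
1 = 21 − 5·4
1 = −5·25 + 6·21
1 = 6·121 − 29·25
1 = −29·267 + 64·121
1 = 64·388 − 93·267
1 = −93·15399 + 3691·388
1 = 3691·46585 − 11166·15399
1 = −11166·155154 + 37189·46585
So 46585·(37189) ≡ 1 (mod 155154), giving 46585⁻¹ ≡ 37189.
x ≡ 46585⁻¹·34078 ≡ 37189·34078 ≡ 28870 (mod 155154).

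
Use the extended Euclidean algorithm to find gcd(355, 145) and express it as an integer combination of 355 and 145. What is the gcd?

Euclidean algorithm:
355 = 2×145 + 65
145 = 2×65 + 15
65 = 4×15 + 5
15 = 3×5 + 0
gcd(355, 145) = 5.
Back-substituting:
5 = 65 − 4·15
5 = −4·145 + 9·65
5 = 9·355 − 22·145
So 5 = (9)·355 + (-22)·145.

5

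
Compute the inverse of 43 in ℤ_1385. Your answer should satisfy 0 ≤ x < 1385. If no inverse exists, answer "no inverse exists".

Extended Euclidean algorithm:
1385 = 32*43 + 9
43 = 4*9 + 7
9 = 1*7 + 2
7 = 3*2 + 1
2 = 2*1 + 0
The gcd is 1. Working backward:
1 = 7 − 3·2
1 = −3·9 + 4·7
1 = 4·43 − 19·9
1 = −19·1385 + 612·43
So 43·612 ≡ 1 (mod 1385).

612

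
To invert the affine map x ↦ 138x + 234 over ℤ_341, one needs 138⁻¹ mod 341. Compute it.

Extended Euclidean algorithm:
341 = 2·138 + 65
138 = 2·65 + 8
65 = 8·8 + 1
8 = 8·1 + 0
The gcd is 1. Working backward:
1 = 65 − 8·8
1 = −8·138 + 17·65
1 = 17·341 − 42·138
So 138·(-42) ≡ 1 (mod 341), and -42 ≡ 299 (mod 341).

299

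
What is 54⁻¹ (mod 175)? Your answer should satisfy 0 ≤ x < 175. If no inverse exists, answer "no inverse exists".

gcd(175, 54) by repeated division:
175 = 3*54 + 13
54 = 4*13 + 2
13 = 6*2 + 1
2 = 2*1 + 0
Since gcd(54, 175) = 1, back-substitute to write 1 as a combination:
1 = 13 − 6·2
1 = −6·54 + 25·13
1 = 25·175 − 81·54
So 54·(-81) ≡ 1 (mod 175), and -81 ≡ 94 (mod 175).

94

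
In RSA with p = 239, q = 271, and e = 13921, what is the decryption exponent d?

6961

φ(n) = (p−1)(q−1) = 238·270 = 64260.
Need d with 13921·d ≡ 1 (mod 64260). Apply the extended Euclidean algorithm:
64260 = 4×13921 + 8576
13921 = 1×8576 + 5345
8576 = 1×5345 + 3231
5345 = 1×3231 + 2114
3231 = 1×2114 + 1117
2114 = 1×1117 + 997
1117 = 1×997 + 120
997 = 8×120 + 37
120 = 3×37 + 9
37 = 4×9 + 1
9 = 9×1 + 0
Back-substitute:
1 = 37 − 4·9
1 = −4·120 + 13·37
1 = 13·997 − 108·120
1 = −108·1117 + 121·997
1 = 121·2114 − 229·1117
1 = −229·3231 + 350·2114
1 = 350·5345 − 579·3231
1 = −579·8576 + 929·5345
1 = 929·13921 − 1508·8576
1 = −1508·64260 + 6961·13921
So 13921·6961 ≡ 1 (mod 64260), hence d = 6961.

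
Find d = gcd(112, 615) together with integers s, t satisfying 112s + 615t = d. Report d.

Apply Euclid's algorithm to 615 and 112:
615 = 5*112 + 55
112 = 2*55 + 2
55 = 27*2 + 1
2 = 2*1 + 0
gcd(112, 615) = 1.
Back-substituting:
1 = 55 − 27·2
1 = −27·112 + 55·55
1 = 55·615 − 302·112
So 1 = (55)·615 + (-302)·112.

1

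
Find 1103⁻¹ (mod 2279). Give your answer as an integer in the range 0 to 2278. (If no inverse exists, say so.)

Run Euclid on (2279, 1103):
2279 = 2*1103 + 73
1103 = 15*73 + 8
73 = 9*8 + 1
8 = 8*1 + 0
The gcd is 1. Working backward:
1 = 73 − 9·8
1 = −9·1103 + 136·73
1 = 136·2279 − 281·1103
Hence 1103⁻¹ ≡ -281 ≡ 1998 (mod 2279).

1998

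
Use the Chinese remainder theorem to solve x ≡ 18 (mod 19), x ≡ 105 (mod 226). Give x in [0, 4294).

3495

Write x = 18 + 19·k. Then 19·k ≡ 105 − 18 ≡ 87 (mod 226).
Need 19⁻¹ mod 226. Extended Euclid on (226, 19):
226 = 11·19 + 17
19 = 1·17 + 2
17 = 8·2 + 1
2 = 2·1 + 0
Back-substitute:
1 = 17 − 8·2
1 = −8·19 + 9·17
1 = 9·226 − 107·19
19⁻¹ ≡ 119 (mod 226), so k ≡ 119·87 ≡ 183 (mod 226).
x = 18 + 19·183 = 3495.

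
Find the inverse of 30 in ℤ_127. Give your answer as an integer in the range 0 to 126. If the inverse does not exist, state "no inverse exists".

Apply the Euclidean algorithm to 127 and 30:
127 = 4×30 + 7
30 = 4×7 + 2
7 = 3×2 + 1
2 = 2×1 + 0
The gcd is 1. Working backward:
1 = 7 − 3·2
1 = −3·30 + 13·7
1 = 13·127 − 55·30
Thus 30·(-55) ≡ 1 (mod 127); reducing, -55 mod 127 = 72.

72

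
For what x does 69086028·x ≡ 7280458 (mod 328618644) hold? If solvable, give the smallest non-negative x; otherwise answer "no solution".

no solution

gcd(69086028, 328618644):
328618644 = 4*69086028 + 52274532
69086028 = 1*52274532 + 16811496
52274532 = 3*16811496 + 1840044
16811496 = 9*1840044 + 251100
1840044 = 7*251100 + 82344
251100 = 3*82344 + 4068
82344 = 20*4068 + 984
4068 = 4*984 + 132
984 = 7*132 + 60
132 = 2*60 + 12
60 = 5*12 + 0
gcd = 12, but 12 ∤ 7280458, so the congruence has no solution.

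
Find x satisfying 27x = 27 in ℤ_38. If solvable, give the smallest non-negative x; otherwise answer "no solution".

1

First find gcd(27, 38):
38 = 1*27 + 11
27 = 2*11 + 5
11 = 2*5 + 1
5 = 5*1 + 0
gcd = 1, so a unique solution mod 38 exists.
Back-substitute for the Bézout coefficients:
1 = 11 − 2·5
1 = −2·27 + 5·11
1 = 5·38 − 7·27
So 27·(-7) ≡ 1 (mod 38), giving 27⁻¹ ≡ 31.
x ≡ 27⁻¹·27 ≡ 31·27 ≡ 1 (mod 38).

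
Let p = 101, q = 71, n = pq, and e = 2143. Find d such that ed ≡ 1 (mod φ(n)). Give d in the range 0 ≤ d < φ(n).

6007

φ(n) = (p−1)(q−1) = 100·70 = 7000.
Need d with 2143·d ≡ 1 (mod 7000). Apply the extended Euclidean algorithm:
7000 = 3×2143 + 571
2143 = 3×571 + 430
571 = 1×430 + 141
430 = 3×141 + 7
141 = 20×7 + 1
7 = 7×1 + 0
Back-substitute:
1 = 141 − 20·7
1 = −20·430 + 61·141
1 = 61·571 − 81·430
1 = −81·2143 + 304·571
1 = 304·7000 − 993·2143
So 2143·(-993) ≡ 1 (mod 7000), hence d ≡ -993 ≡ 6007 (mod 7000).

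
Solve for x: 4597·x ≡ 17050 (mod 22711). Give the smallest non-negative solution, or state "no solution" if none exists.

First find gcd(4597, 22711):
22711 = 4×4597 + 4323
4597 = 1×4323 + 274
4323 = 15×274 + 213
274 = 1×213 + 61
213 = 3×61 + 30
61 = 2×30 + 1
30 = 30×1 + 0
gcd = 1, so a unique solution mod 22711 exists.
Back-substitute for the Bézout coefficients:
1 = 61 − 2·30
1 = −2·213 + 7·61
1 = 7·274 − 9·213
1 = −9·4323 + 142·274
1 = 142·4597 − 151·4323
1 = −151·22711 + 746·4597
So 4597·(746) ≡ 1 (mod 22711), giving 4597⁻¹ ≡ 746.
x ≡ 4597⁻¹·17050 ≡ 746·17050 ≡ 1140 (mod 22711).

1140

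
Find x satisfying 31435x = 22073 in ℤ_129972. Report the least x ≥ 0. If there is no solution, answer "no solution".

First find gcd(31435, 129972):
129972 = 4×31435 + 4232
31435 = 7×4232 + 1811
4232 = 2×1811 + 610
1811 = 2×610 + 591
610 = 1×591 + 19
591 = 31×19 + 2
19 = 9×2 + 1
2 = 2×1 + 0
gcd = 1, so a unique solution mod 129972 exists.
Back-substitute for the Bézout coefficients:
1 = 19 − 9·2
1 = −9·591 + 280·19
1 = 280·610 − 289·591
1 = −289·1811 + 858·610
1 = 858·4232 − 2005·1811
1 = −2005·31435 + 14893·4232
1 = 14893·129972 − 61577·31435
So 31435·(-61577) ≡ 1 (mod 129972), giving 31435⁻¹ ≡ 68395.
x ≡ 31435⁻¹·22073 ≡ 68395·22073 ≡ 58055 (mod 129972).

58055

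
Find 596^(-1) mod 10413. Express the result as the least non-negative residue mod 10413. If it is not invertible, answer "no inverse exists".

gcd(10413, 596) by repeated division:
10413 = 17·596 + 281
596 = 2·281 + 34
281 = 8·34 + 9
34 = 3·9 + 7
9 = 1·7 + 2
7 = 3·2 + 1
2 = 2·1 + 0
gcd = 1, so the inverse exists. Back-substitute:
1 = 7 − 3·2
1 = −3·9 + 4·7
1 = 4·34 − 15·9
1 = −15·281 + 124·34
1 = 124·596 − 263·281
1 = −263·10413 + 4595·596
So 596·4595 ≡ 1 (mod 10413).

4595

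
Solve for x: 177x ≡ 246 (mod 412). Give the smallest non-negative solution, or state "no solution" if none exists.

First find gcd(177, 412):
412 = 2·177 + 58
177 = 3·58 + 3
58 = 19·3 + 1
3 = 3·1 + 0
gcd = 1, so a unique solution mod 412 exists.
Back-substitute for the Bézout coefficients:
1 = 58 − 19·3
1 = −19·177 + 58·58
1 = 58·412 − 135·177
So 177·(-135) ≡ 1 (mod 412), giving 177⁻¹ ≡ 277.
x ≡ 177⁻¹·246 ≡ 277·246 ≡ 162 (mod 412).

162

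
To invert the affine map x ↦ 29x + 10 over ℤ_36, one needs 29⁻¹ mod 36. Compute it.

5

Apply the Euclidean algorithm to 36 and 29:
36 = 1×29 + 7
29 = 4×7 + 1
7 = 7×1 + 0
Since gcd(29, 36) = 1, back-substitute to write 1 as a combination:
1 = 29 − 4·7
1 = −4·36 + 5·29
So 29·5 ≡ 1 (mod 36).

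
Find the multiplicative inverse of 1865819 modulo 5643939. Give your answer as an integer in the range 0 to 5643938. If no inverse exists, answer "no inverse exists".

gcd(5643939, 1865819) by repeated division:
5643939 = 3*1865819 + 46482
1865819 = 40*46482 + 6539
46482 = 7*6539 + 709
6539 = 9*709 + 158
709 = 4*158 + 77
158 = 2*77 + 4
77 = 19*4 + 1
4 = 4*1 + 0
Since gcd(1865819, 5643939) = 1, back-substitute to write 1 as a combination:
1 = 77 − 19·4
1 = −19·158 + 39·77
1 = 39·709 − 175·158
1 = −175·6539 + 1614·709
1 = 1614·46482 − 11473·6539
1 = −11473·1865819 + 460534·46482
1 = 460534·5643939 − 1393075·1865819
So 1865819·(-1393075) ≡ 1 (mod 5643939), and -1393075 ≡ 4250864 (mod 5643939).

4250864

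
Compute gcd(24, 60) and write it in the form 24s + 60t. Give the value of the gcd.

Euclidean algorithm:
60 = 2·24 + 12
24 = 2·12 + 0
gcd(24, 60) = 12.
Working backward:
12 = 60 − 2·24
So 12 = (1)·60 + (-2)·24.

12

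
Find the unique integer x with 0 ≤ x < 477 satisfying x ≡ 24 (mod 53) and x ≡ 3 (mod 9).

Write x = 24 + 53·k. Then 53·k ≡ 3 − 24 ≡ 6 (mod 9).
Need 53⁻¹ mod 9. Extended Euclid on (9, 8):
9 = 1·8 + 1
8 = 8·1 + 0
Back-substitute:
1 = 9 − 8
53⁻¹ ≡ 8 (mod 9), so k ≡ 8·6 ≡ 3 (mod 9).
x = 24 + 53·3 = 183.

183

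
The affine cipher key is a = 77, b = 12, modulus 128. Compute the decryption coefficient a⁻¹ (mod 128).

5

Run Euclid on (128, 77):
128 = 1×77 + 51
77 = 1×51 + 26
51 = 1×26 + 25
26 = 1×25 + 1
25 = 25×1 + 0
The gcd is 1. Working backward:
1 = 26 − 25
1 = −51 + 2·26
1 = 2·77 − 3·51
1 = −3·128 + 5·77
So 77·5 ≡ 1 (mod 128).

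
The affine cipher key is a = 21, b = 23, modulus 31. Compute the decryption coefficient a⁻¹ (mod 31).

3

Run Euclid on (31, 21):
31 = 1*21 + 10
21 = 2*10 + 1
10 = 10*1 + 0
The gcd is 1. Working backward:
1 = 21 − 2·10
1 = −2·31 + 3·21
So 21·3 ≡ 1 (mod 31).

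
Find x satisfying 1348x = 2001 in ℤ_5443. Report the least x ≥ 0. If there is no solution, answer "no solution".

3365

First find gcd(1348, 5443):
5443 = 4×1348 + 51
1348 = 26×51 + 22
51 = 2×22 + 7
22 = 3×7 + 1
7 = 7×1 + 0
gcd = 1, so a unique solution mod 5443 exists.
Back-substitute for the Bézout coefficients:
1 = 22 − 3·7
1 = −3·51 + 7·22
1 = 7·1348 − 185·51
1 = −185·5443 + 747·1348
So 1348·(747) ≡ 1 (mod 5443), giving 1348⁻¹ ≡ 747.
x ≡ 1348⁻¹·2001 ≡ 747·2001 ≡ 3365 (mod 5443).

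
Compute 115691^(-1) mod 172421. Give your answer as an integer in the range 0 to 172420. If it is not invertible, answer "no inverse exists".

150936

Apply the Euclidean algorithm to 172421 and 115691:
172421 = 1·115691 + 56730
115691 = 2·56730 + 2231
56730 = 25·2231 + 955
2231 = 2·955 + 321
955 = 2·321 + 313
321 = 1·313 + 8
313 = 39·8 + 1
8 = 8·1 + 0
gcd = 1, so the inverse exists. Back-substitute:
1 = 313 − 39·8
1 = −39·321 + 40·313
1 = 40·955 − 119·321
1 = −119·2231 + 278·955
1 = 278·56730 − 7069·2231
1 = −7069·115691 + 14416·56730
1 = 14416·172421 − 21485·115691
Thus 115691·(-21485) ≡ 1 (mod 172421); reducing, -21485 mod 172421 = 150936.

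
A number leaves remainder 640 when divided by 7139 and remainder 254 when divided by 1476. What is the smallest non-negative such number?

8581718

Write x = 640 + 7139·k. Then 7139·k ≡ 254 − 640 ≡ 1090 (mod 1476).
Need 7139⁻¹ mod 1476. Extended Euclid on (1476, 1235):
1476 = 1·1235 + 241
1235 = 5·241 + 30
241 = 8·30 + 1
30 = 30·1 + 0
Back-substitute:
1 = 241 − 8·30
1 = −8·1235 + 41·241
1 = 41·1476 − 49·1235
7139⁻¹ ≡ 1427 (mod 1476), so k ≡ 1427·1090 ≡ 1202 (mod 1476).
x = 640 + 7139·1202 = 8581718.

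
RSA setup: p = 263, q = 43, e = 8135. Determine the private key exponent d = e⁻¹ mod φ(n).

9815

φ(n) = (p−1)(q−1) = 262·42 = 11004.
Need d with 8135·d ≡ 1 (mod 11004). Apply the extended Euclidean algorithm:
11004 = 1·8135 + 2869
8135 = 2·2869 + 2397
2869 = 1·2397 + 472
2397 = 5·472 + 37
472 = 12·37 + 28
37 = 1·28 + 9
28 = 3·9 + 1
9 = 9·1 + 0
Back-substitute:
1 = 28 − 3·9
1 = −3·37 + 4·28
1 = 4·472 − 51·37
1 = −51·2397 + 259·472
1 = 259·2869 − 310·2397
1 = −310·8135 + 879·2869
1 = 879·11004 − 1189·8135
So 8135·(-1189) ≡ 1 (mod 11004), hence d ≡ -1189 ≡ 9815 (mod 11004).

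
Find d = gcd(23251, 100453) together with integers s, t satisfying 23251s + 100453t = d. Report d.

1

Euclidean algorithm:
100453 = 4×23251 + 7449
23251 = 3×7449 + 904
7449 = 8×904 + 217
904 = 4×217 + 36
217 = 6×36 + 1
36 = 36×1 + 0
gcd(23251, 100453) = 1.
Express as a combination:
1 = 217 − 6·36
1 = −6·904 + 25·217
1 = 25·7449 − 206·904
1 = −206·23251 + 643·7449
1 = 643·100453 − 2778·23251
So 1 = (643)·100453 + (-2778)·23251.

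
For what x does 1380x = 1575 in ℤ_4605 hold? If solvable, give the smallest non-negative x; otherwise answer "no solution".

First find gcd(1380, 4605):
4605 = 3*1380 + 465
1380 = 2*465 + 450
465 = 1*450 + 15
450 = 30*15 + 0
gcd = 15 and 15 | 1575, so solutions exist. Divide through by 15: 92x ≡ 105 (mod 307).
Now find 92⁻¹ mod 307:
307 = 3×92 + 31
92 = 2×31 + 30
31 = 1×30 + 1
30 = 30×1 + 0
Back-substitute:
1 = 31 − 30
1 = −92 + 3·31
1 = 3·307 − 10·92
So 92·(-10) ≡ 1 (mod 307), i.e. 92⁻¹ ≡ 297.
Then x ≡ 297·105 ≡ 178 (mod 307); the smallest non-negative solution is x = 178.

178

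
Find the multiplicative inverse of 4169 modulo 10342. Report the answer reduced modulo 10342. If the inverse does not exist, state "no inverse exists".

Apply the Euclidean algorithm to 10342 and 4169:
10342 = 2·4169 + 2004
4169 = 2·2004 + 161
2004 = 12·161 + 72
161 = 2·72 + 17
72 = 4·17 + 4
17 = 4·4 + 1
4 = 4·1 + 0
The gcd is 1. Working backward:
1 = 17 − 4·4
1 = −4·72 + 17·17
1 = 17·161 − 38·72
1 = −38·2004 + 473·161
1 = 473·4169 − 984·2004
1 = −984·10342 + 2441·4169
So 4169·2441 ≡ 1 (mod 10342).

2441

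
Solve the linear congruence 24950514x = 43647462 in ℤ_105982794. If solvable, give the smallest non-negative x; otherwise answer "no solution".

First find gcd(24950514, 105982794):
105982794 = 4×24950514 + 6180738
24950514 = 4×6180738 + 227562
6180738 = 27×227562 + 36564
227562 = 6×36564 + 8178
36564 = 4×8178 + 3852
8178 = 2×3852 + 474
3852 = 8×474 + 60
474 = 7×60 + 54
60 = 1×54 + 6
54 = 9×6 + 0
gcd = 6 and 6 | 43647462, so solutions exist. Divide through by 6: 4158419x ≡ 7274577 (mod 17663799).
Now find 4158419⁻¹ mod 17663799:
17663799 = 4·4158419 + 1030123
4158419 = 4·1030123 + 37927
1030123 = 27·37927 + 6094
37927 = 6·6094 + 1363
6094 = 4·1363 + 642
1363 = 2·642 + 79
642 = 8·79 + 10
79 = 7·10 + 9
10 = 1·9 + 1
9 = 9·1 + 0
Back-substitute:
1 = 10 − 9
1 = −79 + 8·10
1 = 8·642 − 65·79
1 = −65·1363 + 138·642
1 = 138·6094 − 617·1363
1 = −617·37927 + 3840·6094
1 = 3840·1030123 − 104297·37927
1 = −104297·4158419 + 421028·1030123
1 = 421028·17663799 − 1788409·4158419
So 4158419·(-1788409) ≡ 1 (mod 17663799), i.e. 4158419⁻¹ ≡ 15875390.
Then x ≡ 15875390·7274577 ≡ 16563276 (mod 17663799); the smallest non-negative solution is x = 16563276.

16563276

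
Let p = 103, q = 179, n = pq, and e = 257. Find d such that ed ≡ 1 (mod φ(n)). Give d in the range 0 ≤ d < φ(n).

φ(n) = (p−1)(q−1) = 102·178 = 18156.
Need d with 257·d ≡ 1 (mod 18156). Apply the extended Euclidean algorithm:
18156 = 70×257 + 166
257 = 1×166 + 91
166 = 1×91 + 75
91 = 1×75 + 16
75 = 4×16 + 11
16 = 1×11 + 5
11 = 2×5 + 1
5 = 5×1 + 0
Back-substitute:
1 = 11 − 2·5
1 = −2·16 + 3·11
1 = 3·75 − 14·16
1 = −14·91 + 17·75
1 = 17·166 − 31·91
1 = −31·257 + 48·166
1 = 48·18156 − 3391·257
So 257·(-3391) ≡ 1 (mod 18156), hence d ≡ -3391 ≡ 14765 (mod 18156).

14765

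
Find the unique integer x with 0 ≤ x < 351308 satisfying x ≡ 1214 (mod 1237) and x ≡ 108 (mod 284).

Write x = 1214 + 1237·k. Then 1237·k ≡ 108 − 1214 ≡ 30 (mod 284).
Need 1237⁻¹ mod 284. Extended Euclid on (284, 101):
284 = 2·101 + 82
101 = 1·82 + 19
82 = 4·19 + 6
19 = 3·6 + 1
6 = 6·1 + 0
Back-substitute:
1 = 19 − 3·6
1 = −3·82 + 13·19
1 = 13·101 − 16·82
1 = −16·284 + 45·101
1237⁻¹ ≡ 45 (mod 284), so k ≡ 45·30 ≡ 214 (mod 284).
x = 1214 + 1237·214 = 265932.

265932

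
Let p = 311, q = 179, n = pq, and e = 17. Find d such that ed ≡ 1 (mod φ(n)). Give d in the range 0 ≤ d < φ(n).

29213

φ(n) = (p−1)(q−1) = 310·178 = 55180.
Need d with 17·d ≡ 1 (mod 55180). Apply the extended Euclidean algorithm:
55180 = 3245·17 + 15
17 = 1·15 + 2
15 = 7·2 + 1
2 = 2·1 + 0
Back-substitute:
1 = 15 − 7·2
1 = −7·17 + 8·15
1 = 8·55180 − 25967·17
So 17·(-25967) ≡ 1 (mod 55180), hence d ≡ -25967 ≡ 29213 (mod 55180).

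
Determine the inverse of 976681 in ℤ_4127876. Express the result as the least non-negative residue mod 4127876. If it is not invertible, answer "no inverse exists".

1928521

gcd(4127876, 976681) by repeated division:
4127876 = 4·976681 + 221152
976681 = 4·221152 + 92073
221152 = 2·92073 + 37006
92073 = 2·37006 + 18061
37006 = 2·18061 + 884
18061 = 20·884 + 381
884 = 2·381 + 122
381 = 3·122 + 15
122 = 8·15 + 2
15 = 7·2 + 1
2 = 2·1 + 0
The gcd is 1. Working backward:
1 = 15 − 7·2
1 = −7·122 + 57·15
1 = 57·381 − 178·122
1 = −178·884 + 413·381
1 = 413·18061 − 8438·884
1 = −8438·37006 + 17289·18061
1 = 17289·92073 − 43016·37006
1 = −43016·221152 + 103321·92073
1 = 103321·976681 − 456300·221152
1 = −456300·4127876 + 1928521·976681
So 976681·1928521 ≡ 1 (mod 4127876).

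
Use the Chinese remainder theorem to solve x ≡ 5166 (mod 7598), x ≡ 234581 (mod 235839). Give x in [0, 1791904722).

1273057664

Write x = 5166 + 7598·k. Then 7598·k ≡ 234581 − 5166 ≡ 229415 (mod 235839).
Need 7598⁻¹ mod 235839. Extended Euclid on (235839, 7598):
235839 = 31·7598 + 301
7598 = 25·301 + 73
301 = 4·73 + 9
73 = 8·9 + 1
9 = 9·1 + 0
Back-substitute:
1 = 73 − 8·9
1 = −8·301 + 33·73
1 = 33·7598 − 833·301
1 = −833·235839 + 25856·7598
7598⁻¹ ≡ 25856 (mod 235839), so k ≡ 25856·229415 ≡ 167551 (mod 235839).
x = 5166 + 7598·167551 = 1273057664.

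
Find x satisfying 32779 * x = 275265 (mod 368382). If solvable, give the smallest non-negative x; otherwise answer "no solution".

First find gcd(32779, 368382):
368382 = 11·32779 + 7813
32779 = 4·7813 + 1527
7813 = 5·1527 + 178
1527 = 8·178 + 103
178 = 1·103 + 75
103 = 1·75 + 28
75 = 2·28 + 19
28 = 1·19 + 9
19 = 2·9 + 1
9 = 9·1 + 0
gcd = 1, so a unique solution mod 368382 exists.
Back-substitute for the Bézout coefficients:
1 = 19 − 2·9
1 = −2·28 + 3·19
1 = 3·75 − 8·28
1 = −8·103 + 11·75
1 = 11·178 − 19·103
1 = −19·1527 + 163·178
1 = 163·7813 − 834·1527
1 = −834·32779 + 3499·7813
1 = 3499·368382 − 39323·32779
So 32779·(-39323) ≡ 1 (mod 368382), giving 32779⁻¹ ≡ 329059.
x ≡ 32779⁻¹·275265 ≡ 329059·275265 ≡ 291093 (mod 368382).

291093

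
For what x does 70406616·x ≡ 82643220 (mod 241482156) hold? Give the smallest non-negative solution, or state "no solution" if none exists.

15090494

First find gcd(70406616, 241482156):
241482156 = 3*70406616 + 30262308
70406616 = 2*30262308 + 9882000
30262308 = 3*9882000 + 616308
9882000 = 16*616308 + 21072
616308 = 29*21072 + 5220
21072 = 4*5220 + 192
5220 = 27*192 + 36
192 = 5*36 + 12
36 = 3*12 + 0
gcd = 12 and 12 | 82643220, so solutions exist. Divide through by 12: 5867218x ≡ 6886935 (mod 20123513).
Now find 5867218⁻¹ mod 20123513:
20123513 = 3×5867218 + 2521859
5867218 = 2×2521859 + 823500
2521859 = 3×823500 + 51359
823500 = 16×51359 + 1756
51359 = 29×1756 + 435
1756 = 4×435 + 16
435 = 27×16 + 3
16 = 5×3 + 1
3 = 3×1 + 0
Back-substitute:
1 = 16 − 5·3
1 = −5·435 + 136·16
1 = 136·1756 − 549·435
1 = −549·51359 + 16057·1756
1 = 16057·823500 − 257461·51359
1 = −257461·2521859 + 788440·823500
1 = 788440·5867218 − 1834341·2521859
1 = −1834341·20123513 + 6291463·5867218
So 5867218⁻¹ ≡ 6291463 (mod 20123513).
Then x ≡ 6291463·6886935 ≡ 15090494 (mod 20123513); the smallest non-negative solution is x = 15090494.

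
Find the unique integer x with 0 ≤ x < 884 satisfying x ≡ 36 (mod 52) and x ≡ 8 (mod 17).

348

Write x = 36 + 52·k. Then 52·k ≡ 8 − 36 ≡ 6 (mod 17).
Need 52⁻¹ mod 17. Extended Euclid on (17, 1):
17 = 17*1 + 0
52⁻¹ ≡ 1 (mod 17), so k ≡ 1·6 ≡ 6 (mod 17).
x = 36 + 52·6 = 348.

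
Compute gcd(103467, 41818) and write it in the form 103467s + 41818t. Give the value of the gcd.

7

Apply Euclid's algorithm to 103467 and 41818:
103467 = 2×41818 + 19831
41818 = 2×19831 + 2156
19831 = 9×2156 + 427
2156 = 5×427 + 21
427 = 20×21 + 7
21 = 3×7 + 0
gcd(103467, 41818) = 7.
Working backward:
7 = 427 − 20·21
7 = −20·2156 + 101·427
7 = 101·19831 − 929·2156
7 = −929·41818 + 1959·19831
7 = 1959·103467 − 4847·41818
So 7 = (1959)·103467 + (-4847)·41818.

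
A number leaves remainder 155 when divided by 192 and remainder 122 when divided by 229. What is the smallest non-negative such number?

32411

Write x = 155 + 192·k. Then 192·k ≡ 122 − 155 ≡ 196 (mod 229).
Need 192⁻¹ mod 229. Extended Euclid on (229, 192):
229 = 1×192 + 37
192 = 5×37 + 7
37 = 5×7 + 2
7 = 3×2 + 1
2 = 2×1 + 0
Back-substitute:
1 = 7 − 3·2
1 = −3·37 + 16·7
1 = 16·192 − 83·37
1 = −83·229 + 99·192
192⁻¹ ≡ 99 (mod 229), so k ≡ 99·196 ≡ 168 (mod 229).
x = 155 + 192·168 = 32411.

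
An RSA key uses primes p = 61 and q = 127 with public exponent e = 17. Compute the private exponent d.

φ(n) = (p−1)(q−1) = 60·126 = 7560.
Need d with 17·d ≡ 1 (mod 7560). Apply the extended Euclidean algorithm:
7560 = 444*17 + 12
17 = 1*12 + 5
12 = 2*5 + 2
5 = 2*2 + 1
2 = 2*1 + 0
Back-substitute:
1 = 5 − 2·2
1 = −2·12 + 5·5
1 = 5·17 − 7·12
1 = −7·7560 + 3113·17
So 17·3113 ≡ 1 (mod 7560), hence d = 3113.

3113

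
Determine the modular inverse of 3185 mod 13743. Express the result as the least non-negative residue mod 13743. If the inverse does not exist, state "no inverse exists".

7262

gcd(13743, 3185) by repeated division:
13743 = 4*3185 + 1003
3185 = 3*1003 + 176
1003 = 5*176 + 123
176 = 1*123 + 53
123 = 2*53 + 17
53 = 3*17 + 2
17 = 8*2 + 1
2 = 2*1 + 0
The gcd is 1. Working backward:
1 = 17 − 8·2
1 = −8·53 + 25·17
1 = 25·123 − 58·53
1 = −58·176 + 83·123
1 = 83·1003 − 473·176
1 = −473·3185 + 1502·1003
1 = 1502·13743 − 6481·3185
Hence 3185⁻¹ ≡ -6481 ≡ 7262 (mod 13743).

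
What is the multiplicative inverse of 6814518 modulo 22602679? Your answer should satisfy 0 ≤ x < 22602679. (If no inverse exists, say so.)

Extended Euclidean algorithm:
22602679 = 3*6814518 + 2159125
6814518 = 3*2159125 + 337143
2159125 = 6*337143 + 136267
337143 = 2*136267 + 64609
136267 = 2*64609 + 7049
64609 = 9*7049 + 1168
7049 = 6*1168 + 41
1168 = 28*41 + 20
41 = 2*20 + 1
20 = 20*1 + 0
gcd = 1, so the inverse exists. Back-substitute:
1 = 41 − 2·20
1 = −2·1168 + 57·41
1 = 57·7049 − 344·1168
1 = −344·64609 + 3153·7049
1 = 3153·136267 − 6650·64609
1 = −6650·337143 + 16453·136267
1 = 16453·2159125 − 105368·337143
1 = −105368·6814518 + 332557·2159125
1 = 332557·22602679 − 1103039·6814518
So 6814518·(-1103039) ≡ 1 (mod 22602679), and -1103039 ≡ 21499640 (mod 22602679).

21499640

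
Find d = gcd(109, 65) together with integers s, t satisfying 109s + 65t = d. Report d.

Apply Euclid's algorithm to 109 and 65:
109 = 1*65 + 44
65 = 1*44 + 21
44 = 2*21 + 2
21 = 10*2 + 1
2 = 2*1 + 0
gcd(109, 65) = 1.
Working backward:
1 = 21 − 10·2
1 = −10·44 + 21·21
1 = 21·65 − 31·44
1 = −31·109 + 52·65
So 1 = (-31)·109 + (52)·65.

1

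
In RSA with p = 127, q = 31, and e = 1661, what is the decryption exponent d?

φ(n) = (p−1)(q−1) = 126·30 = 3780.
Need d with 1661·d ≡ 1 (mod 3780). Apply the extended Euclidean algorithm:
3780 = 2*1661 + 458
1661 = 3*458 + 287
458 = 1*287 + 171
287 = 1*171 + 116
171 = 1*116 + 55
116 = 2*55 + 6
55 = 9*6 + 1
6 = 6*1 + 0
Back-substitute:
1 = 55 − 9·6
1 = −9·116 + 19·55
1 = 19·171 − 28·116
1 = −28·287 + 47·171
1 = 47·458 − 75·287
1 = −75·1661 + 272·458
1 = 272·3780 − 619·1661
So 1661·(-619) ≡ 1 (mod 3780), hence d ≡ -619 ≡ 3161 (mod 3780).

3161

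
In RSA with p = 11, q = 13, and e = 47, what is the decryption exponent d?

φ(n) = (p−1)(q−1) = 10·12 = 120.
Need d with 47·d ≡ 1 (mod 120). Apply the extended Euclidean algorithm:
120 = 2×47 + 26
47 = 1×26 + 21
26 = 1×21 + 5
21 = 4×5 + 1
5 = 5×1 + 0
Back-substitute:
1 = 21 − 4·5
1 = −4·26 + 5·21
1 = 5·47 − 9·26
1 = −9·120 + 23·47
So 47·23 ≡ 1 (mod 120), hence d = 23.

23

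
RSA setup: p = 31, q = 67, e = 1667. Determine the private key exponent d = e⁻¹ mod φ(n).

563

φ(n) = (p−1)(q−1) = 30·66 = 1980.
Need d with 1667·d ≡ 1 (mod 1980). Apply the extended Euclidean algorithm:
1980 = 1×1667 + 313
1667 = 5×313 + 102
313 = 3×102 + 7
102 = 14×7 + 4
7 = 1×4 + 3
4 = 1×3 + 1
3 = 3×1 + 0
Back-substitute:
1 = 4 − 3
1 = −7 + 2·4
1 = 2·102 − 29·7
1 = −29·313 + 89·102
1 = 89·1667 − 474·313
1 = −474·1980 + 563·1667
So 1667·563 ≡ 1 (mod 1980), hence d = 563.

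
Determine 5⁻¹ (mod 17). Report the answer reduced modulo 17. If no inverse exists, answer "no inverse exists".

7

gcd(17, 5) by repeated division:
17 = 3·5 + 2
5 = 2·2 + 1
2 = 2·1 + 0
gcd = 1, so the inverse exists. Back-substitute:
1 = 5 − 2·2
1 = −2·17 + 7·5
So 5·7 ≡ 1 (mod 17).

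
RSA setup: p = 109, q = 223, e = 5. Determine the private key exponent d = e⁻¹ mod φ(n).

19181

φ(n) = (p−1)(q−1) = 108·222 = 23976.
Need d with 5·d ≡ 1 (mod 23976). Apply the extended Euclidean algorithm:
23976 = 4795*5 + 1
5 = 5*1 + 0
Back-substitute:
1 = 23976 − 4795·5
So 5·(-4795) ≡ 1 (mod 23976), hence d ≡ -4795 ≡ 19181 (mod 23976).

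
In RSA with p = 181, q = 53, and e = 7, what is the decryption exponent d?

8023

φ(n) = (p−1)(q−1) = 180·52 = 9360.
Need d with 7·d ≡ 1 (mod 9360). Apply the extended Euclidean algorithm:
9360 = 1337*7 + 1
7 = 7*1 + 0
Back-substitute:
1 = 9360 − 1337·7
So 7·(-1337) ≡ 1 (mod 9360), hence d ≡ -1337 ≡ 8023 (mod 9360).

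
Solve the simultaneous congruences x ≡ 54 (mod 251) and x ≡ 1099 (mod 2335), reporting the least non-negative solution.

Write x = 54 + 251·k. Then 251·k ≡ 1099 − 54 ≡ 1045 (mod 2335).
Need 251⁻¹ mod 2335. Extended Euclid on (2335, 251):
2335 = 9*251 + 76
251 = 3*76 + 23
76 = 3*23 + 7
23 = 3*7 + 2
7 = 3*2 + 1
2 = 2*1 + 0
Back-substitute:
1 = 7 − 3·2
1 = −3·23 + 10·7
1 = 10·76 − 33·23
1 = −33·251 + 109·76
1 = 109·2335 − 1014·251
251⁻¹ ≡ 1321 (mod 2335), so k ≡ 1321·1045 ≡ 460 (mod 2335).
x = 54 + 251·460 = 115514.

115514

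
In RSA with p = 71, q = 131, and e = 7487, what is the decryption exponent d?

8423

φ(n) = (p−1)(q−1) = 70·130 = 9100.
Need d with 7487·d ≡ 1 (mod 9100). Apply the extended Euclidean algorithm:
9100 = 1*7487 + 1613
7487 = 4*1613 + 1035
1613 = 1*1035 + 578
1035 = 1*578 + 457
578 = 1*457 + 121
457 = 3*121 + 94
121 = 1*94 + 27
94 = 3*27 + 13
27 = 2*13 + 1
13 = 13*1 + 0
Back-substitute:
1 = 27 − 2·13
1 = −2·94 + 7·27
1 = 7·121 − 9·94
1 = −9·457 + 34·121
1 = 34·578 − 43·457
1 = −43·1035 + 77·578
1 = 77·1613 − 120·1035
1 = −120·7487 + 557·1613
1 = 557·9100 − 677·7487
So 7487·(-677) ≡ 1 (mod 9100), hence d ≡ -677 ≡ 8423 (mod 9100).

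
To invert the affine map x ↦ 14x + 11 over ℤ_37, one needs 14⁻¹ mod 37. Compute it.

gcd(37, 14) by repeated division:
37 = 2×14 + 9
14 = 1×9 + 5
9 = 1×5 + 4
5 = 1×4 + 1
4 = 4×1 + 0
gcd = 1, so the inverse exists. Back-substitute:
1 = 5 − 4
1 = −9 + 2·5
1 = 2·14 − 3·9
1 = −3·37 + 8·14
So 14·8 ≡ 1 (mod 37).

8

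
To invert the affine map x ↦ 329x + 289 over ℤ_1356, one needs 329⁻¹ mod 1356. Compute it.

305

Run Euclid on (1356, 329):
1356 = 4·329 + 40
329 = 8·40 + 9
40 = 4·9 + 4
9 = 2·4 + 1
4 = 4·1 + 0
gcd = 1, so the inverse exists. Back-substitute:
1 = 9 − 2·4
1 = −2·40 + 9·9
1 = 9·329 − 74·40
1 = −74·1356 + 305·329
So 329·305 ≡ 1 (mod 1356).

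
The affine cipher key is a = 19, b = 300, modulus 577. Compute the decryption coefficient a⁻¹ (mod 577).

243

gcd(577, 19) by repeated division:
577 = 30×19 + 7
19 = 2×7 + 5
7 = 1×5 + 2
5 = 2×2 + 1
2 = 2×1 + 0
gcd = 1, so the inverse exists. Back-substitute:
1 = 5 − 2·2
1 = −2·7 + 3·5
1 = 3·19 − 8·7
1 = −8·577 + 243·19
So 19·243 ≡ 1 (mod 577).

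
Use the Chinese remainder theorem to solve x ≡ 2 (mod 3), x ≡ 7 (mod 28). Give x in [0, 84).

35

Write x = 2 + 3·k. Then 3·k ≡ 7 − 2 ≡ 5 (mod 28).
Need 3⁻¹ mod 28. Extended Euclid on (28, 3):
28 = 9*3 + 1
3 = 3*1 + 0
Back-substitute:
1 = 28 − 9·3
3⁻¹ ≡ 19 (mod 28), so k ≡ 19·5 ≡ 11 (mod 28).
x = 2 + 3·11 = 35.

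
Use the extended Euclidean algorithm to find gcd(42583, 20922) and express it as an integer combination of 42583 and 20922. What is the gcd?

1

Apply Euclid's algorithm to 42583 and 20922:
42583 = 2·20922 + 739
20922 = 28·739 + 230
739 = 3·230 + 49
230 = 4·49 + 34
49 = 1·34 + 15
34 = 2·15 + 4
15 = 3·4 + 3
4 = 1·3 + 1
3 = 3·1 + 0
gcd(42583, 20922) = 1.
Working backward:
1 = 4 − 3
1 = −15 + 4·4
1 = 4·34 − 9·15
1 = −9·49 + 13·34
1 = 13·230 − 61·49
1 = −61·739 + 196·230
1 = 196·20922 − 5549·739
1 = −5549·42583 + 11294·20922
So 1 = (-5549)·42583 + (11294)·20922.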